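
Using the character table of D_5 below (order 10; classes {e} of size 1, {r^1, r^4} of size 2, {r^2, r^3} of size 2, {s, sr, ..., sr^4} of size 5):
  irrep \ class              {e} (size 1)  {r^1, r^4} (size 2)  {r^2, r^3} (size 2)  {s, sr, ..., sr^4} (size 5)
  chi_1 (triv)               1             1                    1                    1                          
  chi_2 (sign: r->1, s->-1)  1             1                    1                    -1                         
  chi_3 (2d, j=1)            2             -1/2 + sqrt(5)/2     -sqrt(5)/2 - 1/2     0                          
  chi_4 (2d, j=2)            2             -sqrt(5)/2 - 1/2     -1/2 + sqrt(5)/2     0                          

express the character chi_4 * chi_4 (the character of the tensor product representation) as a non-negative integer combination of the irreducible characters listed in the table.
chi_4 tensor chi_4 = chi_1 + chi_2 + chi_3 (all other irreducibles have multiplicity 0).

Working: The character of a tensor product is the pointwise product (chi_4 * chi_4)(C) = chi_4(C) * chi_4(C):
  {e}: (2)*(2), {r^1, r^4}: (-sqrt(5)/2 - 1/2)*(-sqrt(5)/2 - 1/2), {r^2, r^3}: (-1/2 + sqrt(5)/2)*(-1/2 + sqrt(5)/2), {s, sr, ..., sr^4}: (0)*(0)
so (chi_4 * chi_4) takes values
  {e} -> 4, {r^1, r^4} -> sqrt(5)/2 + 3/2, {r^2, r^3} -> 3/2 - sqrt(5)/2, {s, sr, ..., sr^4} -> 0.
Now take the inner product of this character with each irreducible chi from the table, <chi_4*chi_4, chi> = (1/10) sum_C |C| (chi_4*chi_4)(C) conj(chi(C)):
  <chi_4*chi_4, chi_1> = (1/10)[1*(4)*conj(1) + 2*(sqrt(5)/2 + 3/2)*conj(1) + 2*(3/2 - sqrt(5)/2)*conj(1) + 5*(0)*conj(1)]
      = (1/10)[(4) + (sqrt(5) + 3) + (3 - sqrt(5)) + (0)] = 10/10 = 1
  <chi_4*chi_4, chi_2> = (1/10)[1*(4)*conj(1) + 2*(sqrt(5)/2 + 3/2)*conj(1) + 2*(3/2 - sqrt(5)/2)*conj(1) + 5*(0)*conj(-1)]
      = (1/10)[(4) + (sqrt(5) + 3) + (3 - sqrt(5)) + (0)] = 10/10 = 1
  <chi_4*chi_4, chi_3> = (1/10)[1*(4)*conj(2) + 2*(sqrt(5)/2 + 3/2)*conj(-1/2 + sqrt(5)/2) + 2*(3/2 - sqrt(5)/2)*conj(-sqrt(5)/2 - 1/2) + 5*(0)*conj(0)]
      = (1/10)[(8) + (1 + sqrt(5)) + (1 - sqrt(5)) + (0)] = 10/10 = 1
  <chi_4*chi_4, chi_4> = (1/10)[1*(4)*conj(2) + 2*(sqrt(5)/2 + 3/2)*conj(-sqrt(5)/2 - 1/2) + 2*(3/2 - sqrt(5)/2)*conj(-1/2 + sqrt(5)/2) + 5*(0)*conj(0)]
      = (1/10)[(8) + (-2*sqrt(5) - 4) + (-4 + 2*sqrt(5)) + (0)] = 0/10 = 0
Hence the multiplicities are chi_1: 1, chi_2: 1, chi_3: 1. Dimension check: dim(chi_4)*dim(chi_4) = 2*2 = 4 and sum (mult * dim) = 1*1 + 1*1 + 1*2 = 4.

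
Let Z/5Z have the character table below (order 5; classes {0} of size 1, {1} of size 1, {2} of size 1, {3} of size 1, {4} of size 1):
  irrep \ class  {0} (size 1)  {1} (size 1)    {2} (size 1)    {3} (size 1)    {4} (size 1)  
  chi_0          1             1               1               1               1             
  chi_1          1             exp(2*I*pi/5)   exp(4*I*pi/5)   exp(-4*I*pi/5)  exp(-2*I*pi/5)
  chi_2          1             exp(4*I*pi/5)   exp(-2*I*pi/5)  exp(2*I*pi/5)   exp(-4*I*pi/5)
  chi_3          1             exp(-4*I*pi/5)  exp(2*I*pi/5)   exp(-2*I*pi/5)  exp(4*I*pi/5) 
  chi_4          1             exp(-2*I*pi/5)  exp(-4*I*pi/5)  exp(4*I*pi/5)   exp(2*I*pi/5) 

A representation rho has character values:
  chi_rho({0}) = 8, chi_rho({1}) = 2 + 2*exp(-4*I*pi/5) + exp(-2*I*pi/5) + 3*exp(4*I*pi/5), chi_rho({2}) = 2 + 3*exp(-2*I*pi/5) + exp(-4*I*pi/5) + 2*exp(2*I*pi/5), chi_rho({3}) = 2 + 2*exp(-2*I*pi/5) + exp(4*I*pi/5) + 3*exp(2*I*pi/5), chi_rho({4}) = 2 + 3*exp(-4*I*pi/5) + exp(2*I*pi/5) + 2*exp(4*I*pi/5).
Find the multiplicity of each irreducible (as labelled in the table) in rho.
Multiplicities: chi_0: 2, chi_1: 0, chi_2: 3, chi_3: 2, chi_4: 1.

Solution. Use <chi_rho, chi> = (1/|G|) sum_C |C| * chi_rho(C) * conj(chi(C)) with |G| = 5 for each irreducible chi in the table:
  <chi_rho, chi_0> = (1/5)[1*(8)*conj(1) + 1*(2 + 2*exp(-4*I*pi/5) + exp(-2*I*pi/5) + 3*exp(4*I*pi/5))*conj(1) + 1*(2 + 3*exp(-2*I*pi/5) + exp(-4*I*pi/5) + 2*exp(2*I*pi/5))*conj(1) + 1*(2 + 2*exp(-2*I*pi/5) + exp(4*I*pi/5) + 3*exp(2*I*pi/5))*conj(1) + 1*(2 + 3*exp(-4*I*pi/5) + exp(2*I*pi/5) + 2*exp(4*I*pi/5))*conj(1)]
      = (1/5)[(8) + (2 + 2*exp(-4*I*pi/5) + exp(-2*I*pi/5) + 3*exp(4*I*pi/5)) + (2 + 3*exp(-2*I*pi/5) + exp(-4*I*pi/5) + 2*exp(2*I*pi/5)) + (2 + 2*exp(-2*I*pi/5) + exp(4*I*pi/5) + 3*exp(2*I*pi/5)) + (2 + 3*exp(-4*I*pi/5) + exp(2*I*pi/5) + 2*exp(4*I*pi/5))] = 10/5 = 2
  <chi_rho, chi_1> = (1/5)[1*(8)*conj(1) + 1*(2 + 2*exp(-4*I*pi/5) + exp(-2*I*pi/5) + 3*exp(4*I*pi/5))*conj(exp(2*I*pi/5)) + 1*(2 + 3*exp(-2*I*pi/5) + exp(-4*I*pi/5) + 2*exp(2*I*pi/5))*conj(exp(4*I*pi/5)) + 1*(2 + 2*exp(-2*I*pi/5) + exp(4*I*pi/5) + 3*exp(2*I*pi/5))*conj(exp(-4*I*pi/5)) + 1*(2 + 3*exp(-4*I*pi/5) + exp(2*I*pi/5) + 2*exp(4*I*pi/5))*conj(exp(-2*I*pi/5))]
      = (1/5)[(8) + (2*exp(-2*I*pi/5) + exp(-4*I*pi/5) + 2*exp(4*I*pi/5) + 3*exp(2*I*pi/5)) + (2*exp(-2*I*pi/5) + 2*exp(-4*I*pi/5) + exp(2*I*pi/5) + 3*exp(4*I*pi/5)) + (3*exp(-4*I*pi/5) + exp(-2*I*pi/5) + 2*exp(4*I*pi/5) + 2*exp(2*I*pi/5)) + (3*exp(-2*I*pi/5) + 2*exp(-4*I*pi/5) + exp(4*I*pi/5) + 2*exp(2*I*pi/5))] = 0/5 = 0
  <chi_rho, chi_2> = (1/5)[1*(8)*conj(1) + 1*(2 + 2*exp(-4*I*pi/5) + exp(-2*I*pi/5) + 3*exp(4*I*pi/5))*conj(exp(4*I*pi/5)) + 1*(2 + 3*exp(-2*I*pi/5) + exp(-4*I*pi/5) + 2*exp(2*I*pi/5))*conj(exp(-2*I*pi/5)) + 1*(2 + 2*exp(-2*I*pi/5) + exp(4*I*pi/5) + 3*exp(2*I*pi/5))*conj(exp(2*I*pi/5)) + 1*(2 + 3*exp(-4*I*pi/5) + exp(2*I*pi/5) + 2*exp(4*I*pi/5))*conj(exp(-4*I*pi/5))]
      = (1/5)[(8) + (3 + 2*exp(-4*I*pi/5) + exp(4*I*pi/5) + 2*exp(2*I*pi/5)) + (3 + exp(-2*I*pi/5) + 2*exp(4*I*pi/5) + 2*exp(2*I*pi/5)) + (3 + 2*exp(-2*I*pi/5) + 2*exp(-4*I*pi/5) + exp(2*I*pi/5)) + (3 + 2*exp(-2*I*pi/5) + exp(-4*I*pi/5) + 2*exp(4*I*pi/5))] = 15/5 = 3
  <chi_rho, chi_3> = (1/5)[1*(8)*conj(1) + 1*(2 + 2*exp(-4*I*pi/5) + exp(-2*I*pi/5) + 3*exp(4*I*pi/5))*conj(exp(-4*I*pi/5)) + 1*(2 + 3*exp(-2*I*pi/5) + exp(-4*I*pi/5) + 2*exp(2*I*pi/5))*conj(exp(2*I*pi/5)) + 1*(2 + 2*exp(-2*I*pi/5) + exp(4*I*pi/5) + 3*exp(2*I*pi/5))*conj(exp(-2*I*pi/5)) + 1*(2 + 3*exp(-4*I*pi/5) + exp(2*I*pi/5) + 2*exp(4*I*pi/5))*conj(exp(4*I*pi/5))]
      = (1/5)[(8) + (2 + 3*exp(-2*I*pi/5) + exp(2*I*pi/5) + 2*exp(4*I*pi/5)) + (2 + 2*exp(-2*I*pi/5) + 3*exp(-4*I*pi/5) + exp(4*I*pi/5)) + (2 + exp(-4*I*pi/5) + 3*exp(4*I*pi/5) + 2*exp(2*I*pi/5)) + (2 + 2*exp(-4*I*pi/5) + exp(-2*I*pi/5) + 3*exp(2*I*pi/5))] = 10/5 = 2
  <chi_rho, chi_4> = (1/5)[1*(8)*conj(1) + 1*(2 + 2*exp(-4*I*pi/5) + exp(-2*I*pi/5) + 3*exp(4*I*pi/5))*conj(exp(-2*I*pi/5)) + 1*(2 + 3*exp(-2*I*pi/5) + exp(-4*I*pi/5) + 2*exp(2*I*pi/5))*conj(exp(-4*I*pi/5)) + 1*(2 + 2*exp(-2*I*pi/5) + exp(4*I*pi/5) + 3*exp(2*I*pi/5))*conj(exp(4*I*pi/5)) + 1*(2 + 3*exp(-4*I*pi/5) + exp(2*I*pi/5) + 2*exp(4*I*pi/5))*conj(exp(2*I*pi/5))]
      = (1/5)[(8) + (1 + 2*exp(-2*I*pi/5) + 3*exp(-4*I*pi/5) + 2*exp(2*I*pi/5)) + (1 + 2*exp(-4*I*pi/5) + 2*exp(4*I*pi/5) + 3*exp(2*I*pi/5)) + (1 + 3*exp(-2*I*pi/5) + 2*exp(-4*I*pi/5) + 2*exp(4*I*pi/5)) + (1 + 2*exp(-2*I*pi/5) + 3*exp(4*I*pi/5) + 2*exp(2*I*pi/5))] = 5/5 = 1
(Exp terms are combined using exp(i*s)*conj(exp(i*t)) = exp(i*(s-t)), and sums of them are collapsed using the identity that for every m > 1 the m distinct m-th roots of unity sum to 0, e.g. 1 + exp(2*I*pi/3) + exp(-2*I*pi/3) = 0.)
Dimension check: dim(rho) = sum (mult * dim) = 2*1 + 0*1 + 3*1 + 2*1 + 1*1 = 8 = chi_rho(e) = 8.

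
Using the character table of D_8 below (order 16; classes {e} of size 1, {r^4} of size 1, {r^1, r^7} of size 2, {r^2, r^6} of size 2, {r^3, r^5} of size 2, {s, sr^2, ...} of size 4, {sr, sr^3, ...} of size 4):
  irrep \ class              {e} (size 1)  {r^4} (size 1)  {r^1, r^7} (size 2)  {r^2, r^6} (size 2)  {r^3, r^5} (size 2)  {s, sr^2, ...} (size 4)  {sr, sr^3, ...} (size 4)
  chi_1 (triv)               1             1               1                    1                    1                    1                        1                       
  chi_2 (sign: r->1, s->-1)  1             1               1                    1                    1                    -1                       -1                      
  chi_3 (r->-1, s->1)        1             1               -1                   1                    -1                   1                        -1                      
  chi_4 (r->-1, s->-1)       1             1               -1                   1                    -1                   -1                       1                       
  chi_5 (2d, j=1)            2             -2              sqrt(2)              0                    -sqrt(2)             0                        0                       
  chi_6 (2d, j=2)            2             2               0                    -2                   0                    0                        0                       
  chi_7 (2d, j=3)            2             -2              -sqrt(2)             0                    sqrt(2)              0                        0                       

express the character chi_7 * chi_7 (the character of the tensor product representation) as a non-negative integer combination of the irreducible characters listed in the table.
chi_7 tensor chi_7 = chi_1 + chi_2 + chi_6 (all other irreducibles have multiplicity 0).

Working: The character of a tensor product is the pointwise product (chi_7 * chi_7)(C) = chi_7(C) * chi_7(C):
  {e}: (2)*(2), {r^4}: (-2)*(-2), {r^1, r^7}: (-sqrt(2))*(-sqrt(2)), {r^2, r^6}: (0)*(0), {r^3, r^5}: (sqrt(2))*(sqrt(2)), {s, sr^2, ...}: (0)*(0), {sr, sr^3, ...}: (0)*(0)
so (chi_7 * chi_7) takes values
  {e} -> 4, {r^4} -> 4, {r^1, r^7} -> 2, {r^2, r^6} -> 0, {r^3, r^5} -> 2, {s, sr^2, ...} -> 0, {sr, sr^3, ...} -> 0.
Now take the inner product of this character with each irreducible chi from the table, <chi_7*chi_7, chi> = (1/16) sum_C |C| (chi_7*chi_7)(C) conj(chi(C)):
  <chi_7*chi_7, chi_1> = (1/16)[1*(4)*conj(1) + 1*(4)*conj(1) + 2*(2)*conj(1) + 2*(0)*conj(1) + 2*(2)*conj(1) + 4*(0)*conj(1) + 4*(0)*conj(1)]
      = (1/16)[(4) + (4) + (4) + (0) + (4) + (0) + (0)] = 16/16 = 1
  <chi_7*chi_7, chi_2> = (1/16)[1*(4)*conj(1) + 1*(4)*conj(1) + 2*(2)*conj(1) + 2*(0)*conj(1) + 2*(2)*conj(1) + 4*(0)*conj(-1) + 4*(0)*conj(-1)]
      = (1/16)[(4) + (4) + (4) + (0) + (4) + (0) + (0)] = 16/16 = 1
  <chi_7*chi_7, chi_3> = (1/16)[1*(4)*conj(1) + 1*(4)*conj(1) + 2*(2)*conj(-1) + 2*(0)*conj(1) + 2*(2)*conj(-1) + 4*(0)*conj(1) + 4*(0)*conj(-1)]
      = (1/16)[(4) + (4) + (-4) + (0) + (-4) + (0) + (0)] = 0/16 = 0
  <chi_7*chi_7, chi_4> = (1/16)[1*(4)*conj(1) + 1*(4)*conj(1) + 2*(2)*conj(-1) + 2*(0)*conj(1) + 2*(2)*conj(-1) + 4*(0)*conj(-1) + 4*(0)*conj(1)]
      = (1/16)[(4) + (4) + (-4) + (0) + (-4) + (0) + (0)] = 0/16 = 0
  <chi_7*chi_7, chi_5> = (1/16)[1*(4)*conj(2) + 1*(4)*conj(-2) + 2*(2)*conj(sqrt(2)) + 2*(0)*conj(0) + 2*(2)*conj(-sqrt(2)) + 4*(0)*conj(0) + 4*(0)*conj(0)]
      = (1/16)[(8) + (-8) + (4*sqrt(2)) + (0) + (-4*sqrt(2)) + (0) + (0)] = 0/16 = 0
  <chi_7*chi_7, chi_6> = (1/16)[1*(4)*conj(2) + 1*(4)*conj(2) + 2*(2)*conj(0) + 2*(0)*conj(-2) + 2*(2)*conj(0) + 4*(0)*conj(0) + 4*(0)*conj(0)]
      = (1/16)[(8) + (8) + (0) + (0) + (0) + (0) + (0)] = 16/16 = 1
  <chi_7*chi_7, chi_7> = (1/16)[1*(4)*conj(2) + 1*(4)*conj(-2) + 2*(2)*conj(-sqrt(2)) + 2*(0)*conj(0) + 2*(2)*conj(sqrt(2)) + 4*(0)*conj(0) + 4*(0)*conj(0)]
      = (1/16)[(8) + (-8) + (-4*sqrt(2)) + (0) + (4*sqrt(2)) + (0) + (0)] = 0/16 = 0
Hence the multiplicities are chi_1: 1, chi_2: 1, chi_6: 1. Dimension check: dim(chi_7)*dim(chi_7) = 2*2 = 4 and sum (mult * dim) = 1*1 + 1*1 + 1*2 = 4.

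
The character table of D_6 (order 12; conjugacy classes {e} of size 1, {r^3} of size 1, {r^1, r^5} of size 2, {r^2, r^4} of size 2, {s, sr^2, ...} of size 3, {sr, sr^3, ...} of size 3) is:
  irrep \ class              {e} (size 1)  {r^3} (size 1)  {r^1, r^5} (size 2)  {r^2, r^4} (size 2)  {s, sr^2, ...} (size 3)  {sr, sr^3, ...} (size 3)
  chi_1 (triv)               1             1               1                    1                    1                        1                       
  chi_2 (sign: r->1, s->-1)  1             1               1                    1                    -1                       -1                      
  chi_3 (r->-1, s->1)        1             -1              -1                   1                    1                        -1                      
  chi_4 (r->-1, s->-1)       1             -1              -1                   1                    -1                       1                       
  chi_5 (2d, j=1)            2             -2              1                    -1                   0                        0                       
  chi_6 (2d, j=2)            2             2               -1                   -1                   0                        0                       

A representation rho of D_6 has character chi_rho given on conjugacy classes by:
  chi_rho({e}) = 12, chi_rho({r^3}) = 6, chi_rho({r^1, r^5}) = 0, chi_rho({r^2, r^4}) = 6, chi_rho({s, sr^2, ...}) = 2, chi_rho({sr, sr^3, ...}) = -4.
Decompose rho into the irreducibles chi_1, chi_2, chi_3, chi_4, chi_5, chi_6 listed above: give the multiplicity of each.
Multiplicities: chi_1: 2, chi_2: 3, chi_3: 3, chi_4: 0, chi_5: 0, chi_6: 2.

Use <chi_rho, chi> = (1/|G|) sum_C |C| * chi_rho(C) * conj(chi(C)) with |G| = 12 for each irreducible chi in the table:
  <chi_rho, chi_1> = (1/12)[1*(12)*conj(1) + 1*(6)*conj(1) + 2*(0)*conj(1) + 2*(6)*conj(1) + 3*(2)*conj(1) + 3*(-4)*conj(1)]
      = (1/12)[(12) + (6) + (0) + (12) + (6) + (-12)] = 24/12 = 2
  <chi_rho, chi_2> = (1/12)[1*(12)*conj(1) + 1*(6)*conj(1) + 2*(0)*conj(1) + 2*(6)*conj(1) + 3*(2)*conj(-1) + 3*(-4)*conj(-1)]
      = (1/12)[(12) + (6) + (0) + (12) + (-6) + (12)] = 36/12 = 3
  <chi_rho, chi_3> = (1/12)[1*(12)*conj(1) + 1*(6)*conj(-1) + 2*(0)*conj(-1) + 2*(6)*conj(1) + 3*(2)*conj(1) + 3*(-4)*conj(-1)]
      = (1/12)[(12) + (-6) + (0) + (12) + (6) + (12)] = 36/12 = 3
  <chi_rho, chi_4> = (1/12)[1*(12)*conj(1) + 1*(6)*conj(-1) + 2*(0)*conj(-1) + 2*(6)*conj(1) + 3*(2)*conj(-1) + 3*(-4)*conj(1)]
      = (1/12)[(12) + (-6) + (0) + (12) + (-6) + (-12)] = 0/12 = 0
  <chi_rho, chi_5> = (1/12)[1*(12)*conj(2) + 1*(6)*conj(-2) + 2*(0)*conj(1) + 2*(6)*conj(-1) + 3*(2)*conj(0) + 3*(-4)*conj(0)]
      = (1/12)[(24) + (-12) + (0) + (-12) + (0) + (0)] = 0/12 = 0
  <chi_rho, chi_6> = (1/12)[1*(12)*conj(2) + 1*(6)*conj(2) + 2*(0)*conj(-1) + 2*(6)*conj(-1) + 3*(2)*conj(0) + 3*(-4)*conj(0)]
      = (1/12)[(24) + (12) + (0) + (-12) + (0) + (0)] = 24/12 = 2
Dimension check: dim(rho) = sum (mult * dim) = 2*1 + 3*1 + 3*1 + 0*1 + 0*2 + 2*2 = 12 = chi_rho(e) = 12.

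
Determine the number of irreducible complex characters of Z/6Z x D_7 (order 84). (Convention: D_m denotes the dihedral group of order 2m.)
30

Solution. The number of irreducible complex representations of a finite group equals its number of conjugacy classes. For a direct product, #classes(G x H) = #classes(G) * #classes(H). Z/6Z has 6 classes (abelian), D_7 has 5 classes, so 6 * 5 = 30, so Z/6Z x D_7 (order 84) has exactly 30 irreducible complex representations.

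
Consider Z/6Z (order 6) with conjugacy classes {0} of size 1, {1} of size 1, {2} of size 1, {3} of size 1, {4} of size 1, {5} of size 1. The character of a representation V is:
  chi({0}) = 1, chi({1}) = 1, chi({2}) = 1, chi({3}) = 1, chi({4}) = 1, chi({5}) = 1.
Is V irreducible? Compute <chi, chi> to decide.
Irreducible: <chi, chi> = 1.

Working: <chi, chi> = (1/|G|) sum_C |C| * |chi(C)|^2 = (1/6)[1*|1|^2 + 1*|1|^2 + 1*|1|^2 + 1*|1|^2 + 1*|1|^2 + 1*|1|^2]
  = (1/6)[(1) + (1) + (1) + (1) + (1) + (1)] = 6/6 = 1.
(Exp terms are combined using exp(i*s)*conj(exp(i*t)) = exp(i*(s-t)), and sums of them are collapsed using the identity that for every m > 1 the m distinct m-th roots of unity sum to 0, e.g. 1 + exp(2*I*pi/3) + exp(-2*I*pi/3) = 0.)
A character is irreducible iff <chi, chi> = 1, so this representation is irreducible.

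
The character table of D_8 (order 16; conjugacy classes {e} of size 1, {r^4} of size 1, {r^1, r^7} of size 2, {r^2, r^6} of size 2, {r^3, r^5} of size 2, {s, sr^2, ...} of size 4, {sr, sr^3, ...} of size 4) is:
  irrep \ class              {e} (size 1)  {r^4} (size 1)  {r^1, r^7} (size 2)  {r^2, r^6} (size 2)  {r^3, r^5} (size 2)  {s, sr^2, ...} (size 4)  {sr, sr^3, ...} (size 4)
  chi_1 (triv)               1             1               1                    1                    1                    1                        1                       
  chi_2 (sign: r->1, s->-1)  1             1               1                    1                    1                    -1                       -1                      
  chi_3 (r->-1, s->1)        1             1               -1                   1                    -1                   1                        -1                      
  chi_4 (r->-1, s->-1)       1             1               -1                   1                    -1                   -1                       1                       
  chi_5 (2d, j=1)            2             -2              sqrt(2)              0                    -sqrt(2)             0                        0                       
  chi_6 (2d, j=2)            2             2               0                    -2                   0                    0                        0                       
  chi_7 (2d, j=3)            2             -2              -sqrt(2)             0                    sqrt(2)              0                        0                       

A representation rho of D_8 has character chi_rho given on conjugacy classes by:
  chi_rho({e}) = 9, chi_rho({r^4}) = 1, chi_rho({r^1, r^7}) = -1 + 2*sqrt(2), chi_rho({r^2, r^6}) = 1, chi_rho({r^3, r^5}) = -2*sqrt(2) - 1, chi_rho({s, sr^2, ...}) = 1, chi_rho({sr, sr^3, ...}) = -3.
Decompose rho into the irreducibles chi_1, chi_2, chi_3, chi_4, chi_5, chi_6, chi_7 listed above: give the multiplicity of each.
Multiplicities: chi_1: 0, chi_2: 1, chi_3: 2, chi_4: 0, chi_5: 2, chi_6: 1, chi_7: 0.

Explanation: Use <chi_rho, chi> = (1/|G|) sum_C |C| * chi_rho(C) * conj(chi(C)) with |G| = 16 for each irreducible chi in the table:
  <chi_rho, chi_1> = (1/16)[1*(9)*conj(1) + 1*(1)*conj(1) + 2*(-1 + 2*sqrt(2))*conj(1) + 2*(1)*conj(1) + 2*(-2*sqrt(2) - 1)*conj(1) + 4*(1)*conj(1) + 4*(-3)*conj(1)]
      = (1/16)[(9) + (1) + (-2 + 4*sqrt(2)) + (2) + (-4*sqrt(2) - 2) + (4) + (-12)] = 0/16 = 0
  <chi_rho, chi_2> = (1/16)[1*(9)*conj(1) + 1*(1)*conj(1) + 2*(-1 + 2*sqrt(2))*conj(1) + 2*(1)*conj(1) + 2*(-2*sqrt(2) - 1)*conj(1) + 4*(1)*conj(-1) + 4*(-3)*conj(-1)]
      = (1/16)[(9) + (1) + (-2 + 4*sqrt(2)) + (2) + (-4*sqrt(2) - 2) + (-4) + (12)] = 16/16 = 1
  <chi_rho, chi_3> = (1/16)[1*(9)*conj(1) + 1*(1)*conj(1) + 2*(-1 + 2*sqrt(2))*conj(-1) + 2*(1)*conj(1) + 2*(-2*sqrt(2) - 1)*conj(-1) + 4*(1)*conj(1) + 4*(-3)*conj(-1)]
      = (1/16)[(9) + (1) + (2 - 4*sqrt(2)) + (2) + (2 + 4*sqrt(2)) + (4) + (12)] = 32/16 = 2
  <chi_rho, chi_4> = (1/16)[1*(9)*conj(1) + 1*(1)*conj(1) + 2*(-1 + 2*sqrt(2))*conj(-1) + 2*(1)*conj(1) + 2*(-2*sqrt(2) - 1)*conj(-1) + 4*(1)*conj(-1) + 4*(-3)*conj(1)]
      = (1/16)[(9) + (1) + (2 - 4*sqrt(2)) + (2) + (2 + 4*sqrt(2)) + (-4) + (-12)] = 0/16 = 0
  <chi_rho, chi_5> = (1/16)[1*(9)*conj(2) + 1*(1)*conj(-2) + 2*(-1 + 2*sqrt(2))*conj(sqrt(2)) + 2*(1)*conj(0) + 2*(-2*sqrt(2) - 1)*conj(-sqrt(2)) + 4*(1)*conj(0) + 4*(-3)*conj(0)]
      = (1/16)[(18) + (-2) + (8 - 2*sqrt(2)) + (0) + (2*sqrt(2) + 8) + (0) + (0)] = 32/16 = 2
  <chi_rho, chi_6> = (1/16)[1*(9)*conj(2) + 1*(1)*conj(2) + 2*(-1 + 2*sqrt(2))*conj(0) + 2*(1)*conj(-2) + 2*(-2*sqrt(2) - 1)*conj(0) + 4*(1)*conj(0) + 4*(-3)*conj(0)]
      = (1/16)[(18) + (2) + (0) + (-4) + (0) + (0) + (0)] = 16/16 = 1
  <chi_rho, chi_7> = (1/16)[1*(9)*conj(2) + 1*(1)*conj(-2) + 2*(-1 + 2*sqrt(2))*conj(-sqrt(2)) + 2*(1)*conj(0) + 2*(-2*sqrt(2) - 1)*conj(sqrt(2)) + 4*(1)*conj(0) + 4*(-3)*conj(0)]
      = (1/16)[(18) + (-2) + (-8 + 2*sqrt(2)) + (0) + (-8 - 2*sqrt(2)) + (0) + (0)] = 0/16 = 0
Dimension check: dim(rho) = sum (mult * dim) = 0*1 + 1*1 + 2*1 + 0*1 + 2*2 + 1*2 + 0*2 = 9 = chi_rho(e) = 9.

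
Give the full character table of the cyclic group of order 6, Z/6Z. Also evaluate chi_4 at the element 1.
Character table of Z/6Z (irreps indexed chi_0,...,chi_5 with chi_k(m) = zeta_6^(k*m), zeta_6 = exp(2*pi*i/6)):
  irrep \ class  {0} (size 1)  {1} (size 1)    {2} (size 1)    {3} (size 1)  {4} (size 1)    {5} (size 1)  
  chi_0          1             1               1               1             1               1             
  chi_1          1             exp(I*pi/3)     exp(2*I*pi/3)   -1            exp(-2*I*pi/3)  exp(-I*pi/3)  
  chi_2          1             exp(2*I*pi/3)   exp(-2*I*pi/3)  1             exp(2*I*pi/3)   exp(-2*I*pi/3)
  chi_3          1             -1              1               -1            1               -1            
  chi_4          1             exp(-2*I*pi/3)  exp(2*I*pi/3)   1             exp(-2*I*pi/3)  exp(2*I*pi/3) 
  chi_5          1             exp(-I*pi/3)    exp(-2*I*pi/3)  -1            exp(2*I*pi/3)   exp(I*pi/3)   

Spot check: chi_4(1) = zeta_6^(4*1) = zeta_6^4 = exp(-2*I*pi/3).

Argument: Z/6Z is abelian, so all 6 irreducible complex representations are 1-dimensional. They are given by chi_k(m) = zeta_6^(k*m) for k = 0,...,5. Row orthogonality: sum_m chi_k(m) conj(chi_l(m)) = 6 * [k = l].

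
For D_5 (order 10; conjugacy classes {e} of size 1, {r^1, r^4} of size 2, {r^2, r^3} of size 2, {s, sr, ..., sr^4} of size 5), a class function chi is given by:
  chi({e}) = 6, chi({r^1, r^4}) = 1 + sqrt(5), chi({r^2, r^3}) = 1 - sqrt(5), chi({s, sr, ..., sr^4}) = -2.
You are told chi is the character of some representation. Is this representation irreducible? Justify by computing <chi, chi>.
Not irreducible (reducible): <chi, chi> = 8 > 1.

Why: <chi, chi> = (1/|G|) sum_C |C| * |chi(C)|^2 = (1/10)[1*|6|^2 + 2*|1 + sqrt(5)|^2 + 2*|1 - sqrt(5)|^2 + 5*|-2|^2]
  = (1/10)[(36) + (4*sqrt(5) + 12) + (12 - 4*sqrt(5)) + (20)] = 80/10 = 8.
A character is irreducible iff <chi, chi> = 1, so this representation is reducible.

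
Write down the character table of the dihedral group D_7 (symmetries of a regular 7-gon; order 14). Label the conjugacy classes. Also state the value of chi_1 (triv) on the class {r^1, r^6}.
Conjugacy classes: {e} of size 1, {r^1, r^6} of size 2, {r^2, r^5} of size 2, {r^3, r^4} of size 2, {s, sr, ..., sr^6} of size 7.
Character table:
  irrep \ class              {e} (size 1)  {r^1, r^6} (size 2)  {r^2, r^5} (size 2)  {r^3, r^4} (size 2)  {s, sr, ..., sr^6} (size 7)
  chi_1 (triv)               1             1                    1                    1                    1                          
  chi_2 (sign: r->1, s->-1)  1             1                    1                    1                    -1                         
  chi_3 (2d, j=1)            2             2*cos(2*pi/7)        -2*cos(3*pi/7)       -2*cos(pi/7)         0                          
  chi_4 (2d, j=2)            2             -2*cos(3*pi/7)       -2*cos(pi/7)         2*cos(2*pi/7)        0                          
  chi_5 (2d, j=3)            2             -2*cos(pi/7)         2*cos(2*pi/7)        -2*cos(3*pi/7)       0                          

Spot check: chi_1 (triv) on {r^1, r^6} = 1.

Proof sketch: D_7 has order 2*7 = 14 with 5 conjugacy classes, hence 5 irreducibles. Sum of squared dims 1 + 1 + 4 + 4 + 4 = 14 = |G|. Linear characters come from the abelianisation; the 2-dimensional irreps have character r^k -> 2*cos(2*pi*j*k/7), reflections -> 0.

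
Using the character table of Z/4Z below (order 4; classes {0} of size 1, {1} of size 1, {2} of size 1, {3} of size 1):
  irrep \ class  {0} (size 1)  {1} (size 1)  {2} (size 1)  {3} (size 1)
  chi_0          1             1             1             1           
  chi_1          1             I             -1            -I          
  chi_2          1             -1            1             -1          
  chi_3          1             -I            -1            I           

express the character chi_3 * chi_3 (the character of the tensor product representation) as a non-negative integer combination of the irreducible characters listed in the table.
chi_3 tensor chi_3 = chi_2 (all other irreducibles have multiplicity 0).

Solution. The character of a tensor product is the pointwise product (chi_3 * chi_3)(C) = chi_3(C) * chi_3(C):
  {0}: (1)*(1), {1}: (-I)*(-I), {2}: (-1)*(-1), {3}: (I)*(I)
so (chi_3 * chi_3) takes values
  {0} -> 1, {1} -> -1, {2} -> 1, {3} -> -1.
Now take the inner product of this character with each irreducible chi from the table, <chi_3*chi_3, chi> = (1/4) sum_C |C| (chi_3*chi_3)(C) conj(chi(C)):
  <chi_3*chi_3, chi_0> = (1/4)[1*(1)*conj(1) + 1*(-1)*conj(1) + 1*(1)*conj(1) + 1*(-1)*conj(1)]
      = (1/4)[(1) + (-1) + (1) + (-1)] = 0/4 = 0
  <chi_3*chi_3, chi_1> = (1/4)[1*(1)*conj(1) + 1*(-1)*conj(I) + 1*(1)*conj(-1) + 1*(-1)*conj(-I)]
      = (1/4)[(1) + (I) + (-1) + (-I)] = 0/4 = 0
  <chi_3*chi_3, chi_2> = (1/4)[1*(1)*conj(1) + 1*(-1)*conj(-1) + 1*(1)*conj(1) + 1*(-1)*conj(-1)]
      = (1/4)[(1) + (1) + (1) + (1)] = 4/4 = 1
  <chi_3*chi_3, chi_3> = (1/4)[1*(1)*conj(1) + 1*(-1)*conj(-I) + 1*(1)*conj(-1) + 1*(-1)*conj(I)]
      = (1/4)[(1) + (-I) + (-1) + (I)] = 0/4 = 0
(Exp terms are combined using exp(i*s)*conj(exp(i*t)) = exp(i*(s-t)), and sums of them are collapsed using the identity that for every m > 1 the m distinct m-th roots of unity sum to 0, e.g. 1 + exp(2*I*pi/3) + exp(-2*I*pi/3) = 0.)
Hence the multiplicities are chi_2: 1. Dimension check: dim(chi_3)*dim(chi_3) = 1*1 = 1 and sum (mult * dim) = 1*1 = 1.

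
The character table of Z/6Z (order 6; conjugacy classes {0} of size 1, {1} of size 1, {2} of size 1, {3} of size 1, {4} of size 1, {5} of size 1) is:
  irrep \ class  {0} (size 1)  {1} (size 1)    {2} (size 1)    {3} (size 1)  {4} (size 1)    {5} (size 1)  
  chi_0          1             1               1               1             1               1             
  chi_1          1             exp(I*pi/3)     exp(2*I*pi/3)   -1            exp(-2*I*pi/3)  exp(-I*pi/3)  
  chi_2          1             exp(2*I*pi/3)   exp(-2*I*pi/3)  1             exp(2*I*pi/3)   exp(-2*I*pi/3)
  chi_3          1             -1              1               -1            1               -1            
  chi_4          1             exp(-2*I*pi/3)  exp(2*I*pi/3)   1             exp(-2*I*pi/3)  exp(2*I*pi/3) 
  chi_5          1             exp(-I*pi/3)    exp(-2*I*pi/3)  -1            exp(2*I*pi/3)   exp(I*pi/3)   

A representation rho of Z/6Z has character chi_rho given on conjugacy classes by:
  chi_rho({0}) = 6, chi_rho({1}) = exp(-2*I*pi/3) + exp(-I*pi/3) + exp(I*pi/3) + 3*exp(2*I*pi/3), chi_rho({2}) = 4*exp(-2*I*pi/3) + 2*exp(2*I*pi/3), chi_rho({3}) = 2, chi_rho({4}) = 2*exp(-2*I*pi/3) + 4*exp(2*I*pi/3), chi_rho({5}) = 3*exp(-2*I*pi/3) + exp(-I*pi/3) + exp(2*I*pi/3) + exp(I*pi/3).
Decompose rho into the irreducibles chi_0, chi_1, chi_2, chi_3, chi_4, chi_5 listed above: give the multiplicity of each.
Multiplicities: chi_0: 0, chi_1: 1, chi_2: 3, chi_3: 0, chi_4: 1, chi_5: 1.

Working: Use <chi_rho, chi> = (1/|G|) sum_C |C| * chi_rho(C) * conj(chi(C)) with |G| = 6 for each irreducible chi in the table:
  <chi_rho, chi_0> = (1/6)[1*(6)*conj(1) + 1*(exp(-2*I*pi/3) + exp(-I*pi/3) + exp(I*pi/3) + 3*exp(2*I*pi/3))*conj(1) + 1*(4*exp(-2*I*pi/3) + 2*exp(2*I*pi/3))*conj(1) + 1*(2)*conj(1) + 1*(2*exp(-2*I*pi/3) + 4*exp(2*I*pi/3))*conj(1) + 1*(3*exp(-2*I*pi/3) + exp(-I*pi/3) + exp(2*I*pi/3) + exp(I*pi/3))*conj(1)]
      = (1/6)[(6) + (exp(-2*I*pi/3) + exp(-I*pi/3) + exp(I*pi/3) + 3*exp(2*I*pi/3)) + (4*exp(-2*I*pi/3) + 2*exp(2*I*pi/3)) + (2) + (2*exp(-2*I*pi/3) + 4*exp(2*I*pi/3)) + (3*exp(-2*I*pi/3) + exp(-I*pi/3) + exp(2*I*pi/3) + exp(I*pi/3))] = 0/6 = 0
  <chi_rho, chi_1> = (1/6)[1*(6)*conj(1) + 1*(exp(-2*I*pi/3) + exp(-I*pi/3) + exp(I*pi/3) + 3*exp(2*I*pi/3))*conj(exp(I*pi/3)) + 1*(4*exp(-2*I*pi/3) + 2*exp(2*I*pi/3))*conj(exp(2*I*pi/3)) + 1*(2)*conj(-1) + 1*(2*exp(-2*I*pi/3) + 4*exp(2*I*pi/3))*conj(exp(-2*I*pi/3)) + 1*(3*exp(-2*I*pi/3) + exp(-I*pi/3) + exp(2*I*pi/3) + exp(I*pi/3))*conj(exp(-I*pi/3))]
      = (1/6)[(6) + (exp(-2*I*pi/3) + 3*exp(I*pi/3)) + (2 + 4*exp(2*I*pi/3)) + (-2) + (2 + 4*exp(-2*I*pi/3)) + (3*exp(-I*pi/3) + exp(2*I*pi/3))] = 6/6 = 1
  <chi_rho, chi_2> = (1/6)[1*(6)*conj(1) + 1*(exp(-2*I*pi/3) + exp(-I*pi/3) + exp(I*pi/3) + 3*exp(2*I*pi/3))*conj(exp(2*I*pi/3)) + 1*(4*exp(-2*I*pi/3) + 2*exp(2*I*pi/3))*conj(exp(-2*I*pi/3)) + 1*(2)*conj(1) + 1*(2*exp(-2*I*pi/3) + 4*exp(2*I*pi/3))*conj(exp(2*I*pi/3)) + 1*(3*exp(-2*I*pi/3) + exp(-I*pi/3) + exp(2*I*pi/3) + exp(I*pi/3))*conj(exp(-2*I*pi/3))]
      = (1/6)[(6) + (2) + (4 + 2*exp(-2*I*pi/3)) + (2) + (4 + 2*exp(2*I*pi/3)) + (2)] = 18/6 = 3
  <chi_rho, chi_3> = (1/6)[1*(6)*conj(1) + 1*(exp(-2*I*pi/3) + exp(-I*pi/3) + exp(I*pi/3) + 3*exp(2*I*pi/3))*conj(-1) + 1*(4*exp(-2*I*pi/3) + 2*exp(2*I*pi/3))*conj(1) + 1*(2)*conj(-1) + 1*(2*exp(-2*I*pi/3) + 4*exp(2*I*pi/3))*conj(1) + 1*(3*exp(-2*I*pi/3) + exp(-I*pi/3) + exp(2*I*pi/3) + exp(I*pi/3))*conj(-1)]
      = (1/6)[(6) + (-3*exp(2*I*pi/3) - exp(I*pi/3) - exp(-I*pi/3) - exp(-2*I*pi/3)) + (4*exp(-2*I*pi/3) + 2*exp(2*I*pi/3)) + (-2) + (2*exp(-2*I*pi/3) + 4*exp(2*I*pi/3)) + (-exp(I*pi/3) - exp(2*I*pi/3) - exp(-I*pi/3) - 3*exp(-2*I*pi/3))] = 0/6 = 0
  <chi_rho, chi_4> = (1/6)[1*(6)*conj(1) + 1*(exp(-2*I*pi/3) + exp(-I*pi/3) + exp(I*pi/3) + 3*exp(2*I*pi/3))*conj(exp(-2*I*pi/3)) + 1*(4*exp(-2*I*pi/3) + 2*exp(2*I*pi/3))*conj(exp(2*I*pi/3)) + 1*(2)*conj(1) + 1*(2*exp(-2*I*pi/3) + 4*exp(2*I*pi/3))*conj(exp(-2*I*pi/3)) + 1*(3*exp(-2*I*pi/3) + exp(-I*pi/3) + exp(2*I*pi/3) + exp(I*pi/3))*conj(exp(2*I*pi/3))]
      = (1/6)[(6) + (3*exp(-2*I*pi/3) + exp(I*pi/3)) + (2 + 4*exp(2*I*pi/3)) + (2) + (2 + 4*exp(-2*I*pi/3)) + (exp(-I*pi/3) + 3*exp(2*I*pi/3))] = 6/6 = 1
  <chi_rho, chi_5> = (1/6)[1*(6)*conj(1) + 1*(exp(-2*I*pi/3) + exp(-I*pi/3) + exp(I*pi/3) + 3*exp(2*I*pi/3))*conj(exp(-I*pi/3)) + 1*(4*exp(-2*I*pi/3) + 2*exp(2*I*pi/3))*conj(exp(-2*I*pi/3)) + 1*(2)*conj(-1) + 1*(2*exp(-2*I*pi/3) + 4*exp(2*I*pi/3))*conj(exp(2*I*pi/3)) + 1*(3*exp(-2*I*pi/3) + exp(-I*pi/3) + exp(2*I*pi/3) + exp(I*pi/3))*conj(exp(I*pi/3))]
      = (1/6)[(6) + (-2) + (4 + 2*exp(-2*I*pi/3)) + (-2) + (4 + 2*exp(2*I*pi/3)) + (-2)] = 6/6 = 1
(Exp terms are combined using exp(i*s)*conj(exp(i*t)) = exp(i*(s-t)), and sums of them are collapsed using the identity that for every m > 1 the m distinct m-th roots of unity sum to 0, e.g. 1 + exp(2*I*pi/3) + exp(-2*I*pi/3) = 0.)
Dimension check: dim(rho) = sum (mult * dim) = 0*1 + 1*1 + 3*1 + 0*1 + 1*1 + 1*1 = 6 = chi_rho(e) = 6.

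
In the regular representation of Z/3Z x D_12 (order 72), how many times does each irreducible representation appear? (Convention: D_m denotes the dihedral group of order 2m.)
Each irreducible V_i of dimension d_i appears with multiplicity d_i, i.e. rho_reg = (direct sum over all irreducibles V_i) d_i V_i. The irreducible dimensions for Z/3Z x D_12 are 1, 1, 1, 1, 1, 1, 1, 1, 1, 1, 1, 1, 2, 2, 2, 2, 2, 2, 2, 2, 2, 2, 2, 2, 2, 2, 2: 12 irreducibles of dimension 1, each with multiplicity 1; 15 irreducibles of dimension 2, each with multiplicity 2. Total dimension 12*1*1 + 15*2*2 = 72 = |G|.

Details: General theorem: in the regular representation of a finite group G, each irreducible appears with multiplicity equal to its dimension. Check: dim(rho_reg) = sum d_i^2 = 1 + 1 + 1 + 1 + 1 + 1 + 1 + 1 + 1 + 1 + 1 + 1 + 4 + 4 + 4 + 4 + 4 + 4 + 4 + 4 + 4 + 4 + 4 + 4 + 4 + 4 + 4 = 72 = |G|.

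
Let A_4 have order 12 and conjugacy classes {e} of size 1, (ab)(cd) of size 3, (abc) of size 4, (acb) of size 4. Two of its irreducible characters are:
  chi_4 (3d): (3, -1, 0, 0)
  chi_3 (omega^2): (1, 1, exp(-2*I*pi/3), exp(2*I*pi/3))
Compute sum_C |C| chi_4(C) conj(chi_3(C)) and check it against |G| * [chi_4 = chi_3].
Sum = 0; so <chi_4, chi_3> = 0 (distinct irreducibles are orthogonal).

Why: Compute term by term over conjugacy classes (|C| * chi_4(C) * conj(chi_3(C))):
  1*(3)*conj(1) + 3*(-1)*conj(1) + 4*(0)*conj(exp(-2*I*pi/3)) + 4*(0)*conj(exp(2*I*pi/3))
  = (3) + (-3) + (0) + (0)
  = 0.
(Exp terms are combined using exp(i*s)*conj(exp(i*t)) = exp(i*(s-t)), and sums of them are collapsed using the identity that for every m > 1 the m distinct m-th roots of unity sum to 0, e.g. 1 + exp(2*I*pi/3) + exp(-2*I*pi/3) = 0.)
Dividing by |G| = 12 gives 0/12 = 0, matching the row-orthogonality relation <chi_4, chi_3> = [chi_4 = chi_3].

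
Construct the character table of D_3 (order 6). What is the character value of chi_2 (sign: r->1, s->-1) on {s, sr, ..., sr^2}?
Conjugacy classes: {e} of size 1, {r^1, r^2} of size 2, {s, sr, ..., sr^2} of size 3.
Character table:
  irrep \ class              {e} (size 1)  {r^1, r^2} (size 2)  {s, sr, ..., sr^2} (size 3)
  chi_1 (triv)               1             1                    1                          
  chi_2 (sign: r->1, s->-1)  1             1                    -1                         
  chi_3 (2d, j=1)            2             -1                   0                          

Spot check: chi_2 (sign: r->1, s->-1) on {s, sr, ..., sr^2} = -1.

Argument: D_3 has order 2*3 = 6 with 3 conjugacy classes, hence 3 irreducibles. Sum of squared dims 1 + 1 + 4 = 6 = |G|. Linear characters come from the abelianisation; the 2-dimensional irreps have character r^k -> 2*cos(2*pi*j*k/3), reflections -> 0.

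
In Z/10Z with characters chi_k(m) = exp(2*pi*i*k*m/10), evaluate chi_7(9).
chi_7(9) = zeta_10^63 = exp(3*I*pi/5)

Argument: chi_7(9) = zeta_10^(7*9) = zeta_10^63. Since zeta_10^10 = 1, this equals zeta_10^3 = exp(2*pi*i*3/10) = exp(3*I*pi/5).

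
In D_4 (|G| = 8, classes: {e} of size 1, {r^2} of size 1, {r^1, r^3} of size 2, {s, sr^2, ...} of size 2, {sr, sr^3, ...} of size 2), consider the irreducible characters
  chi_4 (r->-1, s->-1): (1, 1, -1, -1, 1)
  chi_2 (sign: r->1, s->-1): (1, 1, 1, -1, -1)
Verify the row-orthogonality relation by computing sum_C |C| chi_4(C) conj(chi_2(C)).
Sum = 0; so <chi_4, chi_2> = 0 (distinct irreducibles are orthogonal).

Derivation: Compute term by term over conjugacy classes (|C| * chi_4(C) * conj(chi_2(C))):
  1*(1)*conj(1) + 1*(1)*conj(1) + 2*(-1)*conj(1) + 2*(-1)*conj(-1) + 2*(1)*conj(-1)
  = (1) + (1) + (-2) + (2) + (-2)
  = 0.
Dividing by |G| = 8 gives 0/8 = 0, matching the row-orthogonality relation <chi_4, chi_2> = [chi_4 = chi_2].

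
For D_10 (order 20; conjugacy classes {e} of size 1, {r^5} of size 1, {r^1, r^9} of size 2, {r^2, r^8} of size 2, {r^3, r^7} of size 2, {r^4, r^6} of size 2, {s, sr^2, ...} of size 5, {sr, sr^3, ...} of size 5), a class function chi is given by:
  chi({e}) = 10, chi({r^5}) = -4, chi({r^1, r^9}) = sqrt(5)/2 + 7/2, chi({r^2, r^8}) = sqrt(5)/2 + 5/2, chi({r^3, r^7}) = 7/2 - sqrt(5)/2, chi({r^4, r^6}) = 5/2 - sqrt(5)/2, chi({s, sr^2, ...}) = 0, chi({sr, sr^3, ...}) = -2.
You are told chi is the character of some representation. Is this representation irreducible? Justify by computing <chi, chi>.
Not irreducible (reducible): <chi, chi> = 11 > 1.

<chi, chi> = (1/|G|) sum_C |C| * |chi(C)|^2 = (1/20)[1*|10|^2 + 1*|-4|^2 + 2*|sqrt(5)/2 + 7/2|^2 + 2*|sqrt(5)/2 + 5/2|^2 + 2*|7/2 - sqrt(5)/2|^2 + 2*|5/2 - sqrt(5)/2|^2 + 5*|0|^2 + 5*|-2|^2]
  = (1/20)[(100) + (16) + (7*sqrt(5) + 27) + (5*sqrt(5) + 15) + (27 - 7*sqrt(5)) + (15 - 5*sqrt(5)) + (0) + (20)] = 220/20 = 11.
A character is irreducible iff <chi, chi> = 1, so this representation is reducible.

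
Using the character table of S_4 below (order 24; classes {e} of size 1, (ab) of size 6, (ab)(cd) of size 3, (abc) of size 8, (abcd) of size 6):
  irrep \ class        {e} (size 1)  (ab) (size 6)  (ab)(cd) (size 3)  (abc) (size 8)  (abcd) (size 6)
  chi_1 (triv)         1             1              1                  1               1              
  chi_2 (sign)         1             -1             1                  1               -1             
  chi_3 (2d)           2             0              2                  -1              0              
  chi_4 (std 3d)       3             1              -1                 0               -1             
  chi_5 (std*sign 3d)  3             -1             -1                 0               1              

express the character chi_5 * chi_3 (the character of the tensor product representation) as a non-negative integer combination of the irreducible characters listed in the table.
chi_5 tensor chi_3 = chi_4 + chi_5 (all other irreducibles have multiplicity 0).

Explanation: The character of a tensor product is the pointwise product (chi_5 * chi_3)(C) = chi_5(C) * chi_3(C):
  {e}: (3)*(2), (ab): (-1)*(0), (ab)(cd): (-1)*(2), (abc): (0)*(-1), (abcd): (1)*(0)
so (chi_5 * chi_3) takes values
  {e} -> 6, (ab) -> 0, (ab)(cd) -> -2, (abc) -> 0, (abcd) -> 0.
Now take the inner product of this character with each irreducible chi from the table, <chi_5*chi_3, chi> = (1/24) sum_C |C| (chi_5*chi_3)(C) conj(chi(C)):
  <chi_5*chi_3, chi_1> = (1/24)[1*(6)*conj(1) + 6*(0)*conj(1) + 3*(-2)*conj(1) + 8*(0)*conj(1) + 6*(0)*conj(1)]
      = (1/24)[(6) + (0) + (-6) + (0) + (0)] = 0/24 = 0
  <chi_5*chi_3, chi_2> = (1/24)[1*(6)*conj(1) + 6*(0)*conj(-1) + 3*(-2)*conj(1) + 8*(0)*conj(1) + 6*(0)*conj(-1)]
      = (1/24)[(6) + (0) + (-6) + (0) + (0)] = 0/24 = 0
  <chi_5*chi_3, chi_3> = (1/24)[1*(6)*conj(2) + 6*(0)*conj(0) + 3*(-2)*conj(2) + 8*(0)*conj(-1) + 6*(0)*conj(0)]
      = (1/24)[(12) + (0) + (-12) + (0) + (0)] = 0/24 = 0
  <chi_5*chi_3, chi_4> = (1/24)[1*(6)*conj(3) + 6*(0)*conj(1) + 3*(-2)*conj(-1) + 8*(0)*conj(0) + 6*(0)*conj(-1)]
      = (1/24)[(18) + (0) + (6) + (0) + (0)] = 24/24 = 1
  <chi_5*chi_3, chi_5> = (1/24)[1*(6)*conj(3) + 6*(0)*conj(-1) + 3*(-2)*conj(-1) + 8*(0)*conj(0) + 6*(0)*conj(1)]
      = (1/24)[(18) + (0) + (6) + (0) + (0)] = 24/24 = 1
Hence the multiplicities are chi_4: 1, chi_5: 1. Dimension check: dim(chi_5)*dim(chi_3) = 3*2 = 6 and sum (mult * dim) = 1*3 + 1*3 = 6.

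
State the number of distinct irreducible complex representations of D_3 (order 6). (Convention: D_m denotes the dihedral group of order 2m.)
3

Reasoning: The number of irreducible complex representations of a finite group equals its number of conjugacy classes. D_3 has 3 conjugacy classes ((n+3)/2 for n odd), so D_3 (order 6) has exactly 3 irreducible complex representations.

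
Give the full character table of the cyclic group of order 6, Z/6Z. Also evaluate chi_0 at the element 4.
Character table of Z/6Z (irreps indexed chi_0,...,chi_5 with chi_k(m) = zeta_6^(k*m), zeta_6 = exp(2*pi*i/6)):
  irrep \ class  {0} (size 1)  {1} (size 1)    {2} (size 1)    {3} (size 1)  {4} (size 1)    {5} (size 1)  
  chi_0          1             1               1               1             1               1             
  chi_1          1             exp(I*pi/3)     exp(2*I*pi/3)   -1            exp(-2*I*pi/3)  exp(-I*pi/3)  
  chi_2          1             exp(2*I*pi/3)   exp(-2*I*pi/3)  1             exp(2*I*pi/3)   exp(-2*I*pi/3)
  chi_3          1             -1              1               -1            1               -1            
  chi_4          1             exp(-2*I*pi/3)  exp(2*I*pi/3)   1             exp(-2*I*pi/3)  exp(2*I*pi/3) 
  chi_5          1             exp(-I*pi/3)    exp(-2*I*pi/3)  -1            exp(2*I*pi/3)   exp(I*pi/3)   

Spot check: chi_0(4) = zeta_6^(0*4) = zeta_6^0 = 1.

Working: Z/6Z is abelian, so all 6 irreducible complex representations are 1-dimensional. They are given by chi_k(m) = zeta_6^(k*m) for k = 0,...,5. Row orthogonality: sum_m chi_k(m) conj(chi_l(m)) = 6 * [k = l].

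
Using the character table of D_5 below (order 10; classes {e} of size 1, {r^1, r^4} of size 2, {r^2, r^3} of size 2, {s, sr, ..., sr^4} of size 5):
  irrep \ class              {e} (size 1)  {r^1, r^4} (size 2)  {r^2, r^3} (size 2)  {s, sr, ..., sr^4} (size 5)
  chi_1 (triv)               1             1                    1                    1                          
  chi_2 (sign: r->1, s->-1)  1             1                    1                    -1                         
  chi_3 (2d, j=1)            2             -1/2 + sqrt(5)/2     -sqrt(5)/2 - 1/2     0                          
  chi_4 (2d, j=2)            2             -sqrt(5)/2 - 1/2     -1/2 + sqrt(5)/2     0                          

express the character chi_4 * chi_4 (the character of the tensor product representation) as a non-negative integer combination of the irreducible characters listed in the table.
chi_4 tensor chi_4 = chi_1 + chi_2 + chi_3 (all other irreducibles have multiplicity 0).

Proof sketch: The character of a tensor product is the pointwise product (chi_4 * chi_4)(C) = chi_4(C) * chi_4(C):
  {e}: (2)*(2), {r^1, r^4}: (-sqrt(5)/2 - 1/2)*(-sqrt(5)/2 - 1/2), {r^2, r^3}: (-1/2 + sqrt(5)/2)*(-1/2 + sqrt(5)/2), {s, sr, ..., sr^4}: (0)*(0)
so (chi_4 * chi_4) takes values
  {e} -> 4, {r^1, r^4} -> sqrt(5)/2 + 3/2, {r^2, r^3} -> 3/2 - sqrt(5)/2, {s, sr, ..., sr^4} -> 0.
Now take the inner product of this character with each irreducible chi from the table, <chi_4*chi_4, chi> = (1/10) sum_C |C| (chi_4*chi_4)(C) conj(chi(C)):
  <chi_4*chi_4, chi_1> = (1/10)[1*(4)*conj(1) + 2*(sqrt(5)/2 + 3/2)*conj(1) + 2*(3/2 - sqrt(5)/2)*conj(1) + 5*(0)*conj(1)]
      = (1/10)[(4) + (sqrt(5) + 3) + (3 - sqrt(5)) + (0)] = 10/10 = 1
  <chi_4*chi_4, chi_2> = (1/10)[1*(4)*conj(1) + 2*(sqrt(5)/2 + 3/2)*conj(1) + 2*(3/2 - sqrt(5)/2)*conj(1) + 5*(0)*conj(-1)]
      = (1/10)[(4) + (sqrt(5) + 3) + (3 - sqrt(5)) + (0)] = 10/10 = 1
  <chi_4*chi_4, chi_3> = (1/10)[1*(4)*conj(2) + 2*(sqrt(5)/2 + 3/2)*conj(-1/2 + sqrt(5)/2) + 2*(3/2 - sqrt(5)/2)*conj(-sqrt(5)/2 - 1/2) + 5*(0)*conj(0)]
      = (1/10)[(8) + (1 + sqrt(5)) + (1 - sqrt(5)) + (0)] = 10/10 = 1
  <chi_4*chi_4, chi_4> = (1/10)[1*(4)*conj(2) + 2*(sqrt(5)/2 + 3/2)*conj(-sqrt(5)/2 - 1/2) + 2*(3/2 - sqrt(5)/2)*conj(-1/2 + sqrt(5)/2) + 5*(0)*conj(0)]
      = (1/10)[(8) + (-2*sqrt(5) - 4) + (-4 + 2*sqrt(5)) + (0)] = 0/10 = 0
Hence the multiplicities are chi_1: 1, chi_2: 1, chi_3: 1. Dimension check: dim(chi_4)*dim(chi_4) = 2*2 = 4 and sum (mult * dim) = 1*1 + 1*1 + 1*2 = 4.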